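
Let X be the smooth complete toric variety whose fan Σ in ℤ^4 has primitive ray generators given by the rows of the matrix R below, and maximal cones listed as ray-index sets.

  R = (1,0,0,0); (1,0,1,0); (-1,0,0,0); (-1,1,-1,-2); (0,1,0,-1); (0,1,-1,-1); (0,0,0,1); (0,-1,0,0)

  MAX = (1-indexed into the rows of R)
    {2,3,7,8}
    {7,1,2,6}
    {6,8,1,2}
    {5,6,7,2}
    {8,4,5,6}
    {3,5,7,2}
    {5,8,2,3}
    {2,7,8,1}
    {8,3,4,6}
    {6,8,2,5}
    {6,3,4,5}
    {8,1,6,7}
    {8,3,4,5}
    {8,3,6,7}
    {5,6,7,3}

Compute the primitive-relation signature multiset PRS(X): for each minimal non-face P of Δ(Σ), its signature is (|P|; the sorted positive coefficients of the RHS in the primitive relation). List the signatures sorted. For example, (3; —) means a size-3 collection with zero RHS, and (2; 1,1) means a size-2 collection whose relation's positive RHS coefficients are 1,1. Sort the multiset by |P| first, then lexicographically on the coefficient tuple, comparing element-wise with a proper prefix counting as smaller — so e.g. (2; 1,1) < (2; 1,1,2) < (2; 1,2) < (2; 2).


Minimal non-faces — 9 found among 8 rays, 15 max cones:

  • {1,3}:  v_{1} + v_{3} = 0  ⇒ sig = (2; —)
  • {1,5}:  v_{1} + v_{5} = v_{2} + v_{6}  ⇒ sig = (2; 1,1)
  • {4,7}:  v_{4} + v_{7} = v_{3} + v_{6}  ⇒ sig = (2; 1,1)
  • {1,4}:  v_{1} + v_{4} = v_{5} + v_{6} + v_{8}  ⇒ sig = (2; 1,1,1)
  • {2,4}:  v_{2} + v_{4} = 2·v_{5} + v_{8}  ⇒ sig = (2; 1,2)
  • {5,7,8}:  v_{5} + v_{7} + v_{8} = 0  ⇒ sig = (3; —)
  • {2,3,6}:  v_{2} + v_{3} + v_{6} = v_{5}  ⇒ sig = (3; 1)
  • {2,6,7,8}:  v_{2} + v_{6} + v_{7} + v_{8} = v_{1}  ⇒ sig = (4; 1)
  • {3,5,6,8}:  v_{3} + v_{5} + v_{6} + v_{8} = v_{4}  ⇒ sig = (4; 1)

Hence PRS(X_Σ) =
    |P|=2: 5 collections, coeffs (), (1,1), (1,1), (1,1,1), (1,2)
    |P|=3: 2 collections, coeffs (), (1)
    |P|=4: 2 collections, coeffs (1), (1)


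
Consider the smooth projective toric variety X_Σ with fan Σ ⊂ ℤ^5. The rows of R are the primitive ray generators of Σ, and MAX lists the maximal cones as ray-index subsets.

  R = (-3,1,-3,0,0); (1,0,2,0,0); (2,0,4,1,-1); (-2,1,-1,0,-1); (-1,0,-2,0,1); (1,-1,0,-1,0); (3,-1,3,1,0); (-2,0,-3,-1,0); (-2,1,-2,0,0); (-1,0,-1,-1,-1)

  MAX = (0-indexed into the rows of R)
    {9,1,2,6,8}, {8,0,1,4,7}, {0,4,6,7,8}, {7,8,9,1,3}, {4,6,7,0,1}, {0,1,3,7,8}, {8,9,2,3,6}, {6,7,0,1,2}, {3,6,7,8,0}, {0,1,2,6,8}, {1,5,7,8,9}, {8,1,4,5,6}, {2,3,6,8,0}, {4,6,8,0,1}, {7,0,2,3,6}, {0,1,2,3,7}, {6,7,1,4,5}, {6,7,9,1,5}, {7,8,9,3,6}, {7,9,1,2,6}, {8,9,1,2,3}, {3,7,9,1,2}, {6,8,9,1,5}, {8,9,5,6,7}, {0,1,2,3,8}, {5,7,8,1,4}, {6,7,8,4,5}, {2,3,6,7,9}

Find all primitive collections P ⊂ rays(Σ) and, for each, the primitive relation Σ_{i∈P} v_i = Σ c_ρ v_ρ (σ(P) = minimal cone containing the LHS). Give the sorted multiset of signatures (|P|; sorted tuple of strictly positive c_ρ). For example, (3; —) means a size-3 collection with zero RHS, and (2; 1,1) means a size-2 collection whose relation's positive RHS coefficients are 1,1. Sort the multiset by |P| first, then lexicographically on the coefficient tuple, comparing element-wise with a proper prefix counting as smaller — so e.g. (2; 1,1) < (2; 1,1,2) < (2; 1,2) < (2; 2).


Σ has 10 primitive collections:

  {0,5}:  v_{0} + v_{5} = v_{7}  →  sig = (2; 1)
  {3,4}:  v_{3} + v_{4} = v_{0}  →  sig = (2; 1)
  {3,5}:  v_{3} + v_{5} = v_{9}  →  sig = (2; 1)
  {4,9}:  v_{4} + v_{9} = v_{7}  →  sig = (2; 1)
  {0,9}:  v_{0} + v_{9} = v_{3} + v_{7}  →  sig = (2; 1,1)
  {2,4}:  v_{2} + v_{4} = v_{0} + v_{1} + v_{6}  →  sig = (2; 1,1,1)
  {2,5}:  v_{2} + v_{5} = v_{1} + v_{6} + v_{9}  →  sig = (2; 1,1,1)
  {1,3,6}:  v_{1} + v_{3} + v_{6} = v_{2}  →  sig = (3; 1)
  {2,7,8}:  v_{2} + v_{7} + v_{8} = v_{3}  →  sig = (3; 1)
  {1,6,7,8}:  v_{1} + v_{6} + v_{7} + v_{8} = 0  →  sig = (4; —)

so the primitive-relation signature multiset is
[(2; 1), (2; 1), (2; 1), (2; 1), (2; 1,1), (2; 1,1,1), (2; 1,1,1), (3; 1), (3; 1), (4; —)]


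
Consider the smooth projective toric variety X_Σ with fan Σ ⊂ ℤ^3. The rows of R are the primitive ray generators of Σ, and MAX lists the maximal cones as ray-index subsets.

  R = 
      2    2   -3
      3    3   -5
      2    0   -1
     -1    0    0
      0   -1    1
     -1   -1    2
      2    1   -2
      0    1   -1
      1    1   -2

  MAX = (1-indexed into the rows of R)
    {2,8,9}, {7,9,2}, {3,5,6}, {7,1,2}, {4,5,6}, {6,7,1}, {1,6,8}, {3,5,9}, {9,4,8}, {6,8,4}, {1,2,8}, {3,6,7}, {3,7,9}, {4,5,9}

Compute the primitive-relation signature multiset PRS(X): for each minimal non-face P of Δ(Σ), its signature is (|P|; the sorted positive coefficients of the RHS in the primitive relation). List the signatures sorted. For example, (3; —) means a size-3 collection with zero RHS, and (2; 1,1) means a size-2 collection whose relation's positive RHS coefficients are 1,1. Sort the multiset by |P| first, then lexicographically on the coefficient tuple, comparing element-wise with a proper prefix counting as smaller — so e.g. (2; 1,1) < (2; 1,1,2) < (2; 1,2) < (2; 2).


15 minimal non-faces of Δ(Σ) (on 9 rays):

  P={5,8}:  v_{5} + v_{8} = 0  →  sig = (2; —)
  P={6,9}:  v_{6} + v_{9} = 0  →  sig = (2; —)
  P={1,5}:  v_{1} + v_{5} = v_{7}  →  sig = (2; 1)
  P={1,9}:  v_{1} + v_{9} = v_{2}  →  sig = (2; 1)
  P={2,6}:  v_{2} + v_{6} = v_{1}  →  sig = (2; 1)
  P={3,8}:  v_{3} + v_{8} = v_{7}  →  sig = (2; 1)
  P={4,7}:  v_{4} + v_{7} = v_{9}  →  sig = (2; 1)
  P={5,7}:  v_{5} + v_{7} = v_{3}  →  sig = (2; 1)
  P={7,8}:  v_{7} + v_{8} = v_{1}  →  sig = (2; 1)
  P={1,4}:  v_{1} + v_{4} = v_{8} + v_{9}  →  sig = (2; 1,1)
  P={2,5}:  v_{2} + v_{5} = v_{7} + v_{9}  →  sig = (2; 1,1)
  P={3,4}:  v_{3} + v_{4} = v_{5} + v_{9}  →  sig = (2; 1,1)
  P={2,3}:  v_{2} + v_{3} = 2·v_{7} + v_{9}  →  sig = (2; 1,2)
  P={2,4}:  v_{2} + v_{4} = v_{8} + 2·v_{9}  →  sig = (2; 1,2)
  P={1,3}:  v_{1} + v_{3} = 2·v_{7}  →  sig = (2; 2)

Sorted signature multiset PRS(X):
    |P|=2: 15 collections, coeffs (), (), (1), (1), (1), (1), (1), (1), (1), (1,1), (1,1), (1,1), (1,2), (1,2), (2)


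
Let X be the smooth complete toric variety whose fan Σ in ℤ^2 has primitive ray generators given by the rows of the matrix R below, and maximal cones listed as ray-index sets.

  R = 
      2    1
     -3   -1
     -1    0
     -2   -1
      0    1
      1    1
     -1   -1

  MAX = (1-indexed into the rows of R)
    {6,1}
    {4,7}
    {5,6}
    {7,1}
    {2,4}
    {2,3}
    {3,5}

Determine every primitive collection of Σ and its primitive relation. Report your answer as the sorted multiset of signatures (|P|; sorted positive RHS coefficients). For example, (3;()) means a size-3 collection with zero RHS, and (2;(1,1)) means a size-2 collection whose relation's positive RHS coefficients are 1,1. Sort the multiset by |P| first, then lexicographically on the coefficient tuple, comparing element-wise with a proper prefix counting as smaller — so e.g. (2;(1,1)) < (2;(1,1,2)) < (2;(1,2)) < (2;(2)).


The 14 primitive collections of Σ (r=7, n=2):

  P={1,4}:  v_{1} + v_{4} = 0  ⇒ sig = (2;())
  P={6,7}:  v_{6} + v_{7} = 0  ⇒ sig = (2;())
  P={1,2}:  v_{1} + v_{2} = v_{3}  ⇒ sig = (2;(1))
  P={1,3}:  v_{1} + v_{3} = v_{6}  ⇒ sig = (2;(1))
  P={3,4}:  v_{3} + v_{4} = v_{2}  ⇒ sig = (2;(1))
  P={3,6}:  v_{3} + v_{6} = v_{5}  ⇒ sig = (2;(1))
  P={3,7}:  v_{3} + v_{7} = v_{4}  ⇒ sig = (2;(1))
  P={4,6}:  v_{4} + v_{6} = v_{3}  ⇒ sig = (2;(1))
  P={5,7}:  v_{5} + v_{7} = v_{3}  ⇒ sig = (2;(1))
  P={1,5}:  v_{1} + v_{5} = 2·v_{6}  ⇒ sig = (2;(2))
  P={2,6}:  v_{2} + v_{6} = 2·v_{3}  ⇒ sig = (2;(2))
  P={2,7}:  v_{2} + v_{7} = 2·v_{4}  ⇒ sig = (2;(2))
  P={4,5}:  v_{4} + v_{5} = 2·v_{3}  ⇒ sig = (2;(2))
  P={2,5}:  v_{2} + v_{5} = 3·v_{3}  ⇒ sig = (2;(3))

Hence PRS(X_Σ) =
    (2;())
    (2;())
    (2;(1))
    (2;(1))
    (2;(1))
    (2;(1))
    (2;(1))
    (2;(1))
    (2;(1))
    (2;(2))
    (2;(2))
    (2;(2))
    (2;(2))
    (2;(3))


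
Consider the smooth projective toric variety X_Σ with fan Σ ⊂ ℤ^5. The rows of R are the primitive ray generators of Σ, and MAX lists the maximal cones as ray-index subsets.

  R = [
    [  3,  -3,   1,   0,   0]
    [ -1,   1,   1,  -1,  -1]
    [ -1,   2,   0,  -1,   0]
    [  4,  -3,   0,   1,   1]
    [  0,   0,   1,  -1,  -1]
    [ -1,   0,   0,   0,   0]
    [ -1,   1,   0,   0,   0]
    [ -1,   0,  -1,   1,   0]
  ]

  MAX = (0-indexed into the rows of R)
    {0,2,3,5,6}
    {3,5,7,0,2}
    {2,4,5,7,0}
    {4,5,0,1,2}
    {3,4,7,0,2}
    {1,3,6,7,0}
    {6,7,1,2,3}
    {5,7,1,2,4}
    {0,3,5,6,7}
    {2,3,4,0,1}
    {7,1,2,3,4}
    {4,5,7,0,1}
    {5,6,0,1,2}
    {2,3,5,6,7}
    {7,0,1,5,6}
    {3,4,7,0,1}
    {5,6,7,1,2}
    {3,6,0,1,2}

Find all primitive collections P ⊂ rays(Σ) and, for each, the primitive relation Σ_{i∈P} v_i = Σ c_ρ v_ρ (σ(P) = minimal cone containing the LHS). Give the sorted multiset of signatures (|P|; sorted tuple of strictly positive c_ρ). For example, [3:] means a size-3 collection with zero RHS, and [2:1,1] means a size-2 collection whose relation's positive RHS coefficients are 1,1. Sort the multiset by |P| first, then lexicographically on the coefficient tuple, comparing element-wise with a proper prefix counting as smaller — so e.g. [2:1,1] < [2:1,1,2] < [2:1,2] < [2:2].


Σ has 5 primitive collections:

  {4,6}:  v_{4} + v_{6} = v_{1}  so sig = [2:1]
  {3,4,5}:  v_{3} + v_{4} + v_{5} = v_{0}  so sig = [3:1]
  {1,3,5}:  v_{1} + v_{3} + v_{5} = v_{0} + v_{6}  so sig = [3:1,1]
  {0,2,6,7}:  v_{0} + v_{2} + v_{6} + v_{7} = 0  so sig = [4:]
  {0,1,2,7}:  v_{0} + v_{1} + v_{2} + v_{7} = v_{4}  so sig = [4:1]

Hence PRS(X_Σ) =
[[2:1], [3:1], [3:1,1], [4:], [4:1]]


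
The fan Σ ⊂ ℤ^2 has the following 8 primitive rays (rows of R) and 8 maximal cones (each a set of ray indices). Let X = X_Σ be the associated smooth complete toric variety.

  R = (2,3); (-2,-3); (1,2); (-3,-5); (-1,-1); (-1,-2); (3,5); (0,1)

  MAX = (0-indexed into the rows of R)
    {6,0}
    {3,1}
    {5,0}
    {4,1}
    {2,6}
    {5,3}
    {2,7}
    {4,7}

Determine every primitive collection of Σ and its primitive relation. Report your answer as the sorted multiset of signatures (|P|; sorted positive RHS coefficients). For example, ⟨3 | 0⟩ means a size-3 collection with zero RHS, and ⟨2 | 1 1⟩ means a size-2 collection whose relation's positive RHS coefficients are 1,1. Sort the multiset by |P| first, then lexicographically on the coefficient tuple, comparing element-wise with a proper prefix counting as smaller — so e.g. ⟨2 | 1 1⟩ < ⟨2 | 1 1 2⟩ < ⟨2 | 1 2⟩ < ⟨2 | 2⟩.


Minimal non-faces — 20 found among 8 rays, 8 max cones:

  • {0,1}:  v_{0} + v_{1} = 0  →  sig = ⟨2 | 0⟩
  • {2,5}:  v_{2} + v_{5} = 0  →  sig = ⟨2 | 0⟩
  • {3,6}:  v_{3} + v_{6} = 0  →  sig = ⟨2 | 0⟩
  • {0,2}:  v_{0} + v_{2} = v_{6}  →  sig = ⟨2 | 1⟩
  • {0,3}:  v_{0} + v_{3} = v_{5}  →  sig = ⟨2 | 1⟩
  • {0,4}:  v_{0} + v_{4} = v_{2}  →  sig = ⟨2 | 1⟩
  • {1,2}:  v_{1} + v_{2} = v_{4}  →  sig = ⟨2 | 1⟩
  • {1,5}:  v_{1} + v_{5} = v_{3}  →  sig = ⟨2 | 1⟩
  • {1,6}:  v_{1} + v_{6} = v_{2}  →  sig = ⟨2 | 1⟩
  • {2,3}:  v_{2} + v_{3} = v_{1}  →  sig = ⟨2 | 1⟩
  • {2,4}:  v_{2} + v_{4} = v_{7}  →  sig = ⟨2 | 1⟩
  • {4,5}:  v_{4} + v_{5} = v_{1}  →  sig = ⟨2 | 1⟩
  • {5,6}:  v_{5} + v_{6} = v_{0}  →  sig = ⟨2 | 1⟩
  • {5,7}:  v_{5} + v_{7} = v_{4}  →  sig = ⟨2 | 1⟩
  • {3,7}:  v_{3} + v_{7} = v_{1} + v_{4}  →  sig = ⟨2 | 1 1⟩
  • {0,7}:  v_{0} + v_{7} = 2·v_{2}  →  sig = ⟨2 | 2⟩
  • {1,7}:  v_{1} + v_{7} = 2·v_{4}  →  sig = ⟨2 | 2⟩
  • {3,4}:  v_{3} + v_{4} = 2·v_{1}  →  sig = ⟨2 | 2⟩
  • {4,6}:  v_{4} + v_{6} = 2·v_{2}  →  sig = ⟨2 | 2⟩
  • {6,7}:  v_{6} + v_{7} = 3·v_{2}  →  sig = ⟨2 | 3⟩

Signatures (|P|; sorted positive RHS coefficients), sorted:
    ⟨2 | 0⟩
    ⟨2 | 0⟩
    ⟨2 | 0⟩
    ⟨2 | 1⟩
    ⟨2 | 1⟩
    ⟨2 | 1⟩
    ⟨2 | 1⟩
    ⟨2 | 1⟩
    ⟨2 | 1⟩
    ⟨2 | 1⟩
    ⟨2 | 1⟩
    ⟨2 | 1⟩
    ⟨2 | 1⟩
    ⟨2 | 1⟩
    ⟨2 | 1 1⟩
    ⟨2 | 2⟩
    ⟨2 | 2⟩
    ⟨2 | 2⟩
    ⟨2 | 2⟩
    ⟨2 | 3⟩


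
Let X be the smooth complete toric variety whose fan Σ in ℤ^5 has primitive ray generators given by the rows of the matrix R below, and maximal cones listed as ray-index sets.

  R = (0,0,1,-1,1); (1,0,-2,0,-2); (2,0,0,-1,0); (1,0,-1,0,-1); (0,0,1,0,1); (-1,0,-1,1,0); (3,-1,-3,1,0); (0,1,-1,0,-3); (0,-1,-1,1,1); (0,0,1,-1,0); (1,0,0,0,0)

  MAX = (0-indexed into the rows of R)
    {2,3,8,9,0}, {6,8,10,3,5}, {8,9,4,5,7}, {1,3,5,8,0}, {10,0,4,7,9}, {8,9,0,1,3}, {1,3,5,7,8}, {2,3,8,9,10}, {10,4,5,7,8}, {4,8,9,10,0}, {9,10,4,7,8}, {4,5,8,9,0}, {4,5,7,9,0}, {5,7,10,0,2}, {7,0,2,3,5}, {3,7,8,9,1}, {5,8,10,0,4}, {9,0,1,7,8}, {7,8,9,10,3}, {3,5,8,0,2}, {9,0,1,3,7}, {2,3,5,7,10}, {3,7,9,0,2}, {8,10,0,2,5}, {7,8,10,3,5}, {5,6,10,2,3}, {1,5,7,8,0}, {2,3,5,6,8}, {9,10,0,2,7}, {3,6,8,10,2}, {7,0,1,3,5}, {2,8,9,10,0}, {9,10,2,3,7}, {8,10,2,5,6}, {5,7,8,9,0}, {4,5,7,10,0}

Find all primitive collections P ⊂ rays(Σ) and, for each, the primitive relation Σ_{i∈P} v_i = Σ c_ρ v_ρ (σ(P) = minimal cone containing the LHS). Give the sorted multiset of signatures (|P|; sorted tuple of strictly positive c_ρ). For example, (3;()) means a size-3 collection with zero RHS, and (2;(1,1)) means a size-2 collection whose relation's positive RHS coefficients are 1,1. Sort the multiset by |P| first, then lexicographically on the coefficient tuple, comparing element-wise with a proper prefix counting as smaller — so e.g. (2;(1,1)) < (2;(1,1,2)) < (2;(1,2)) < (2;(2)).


20 minimal non-faces of Δ(Σ) (on 11 rays):

  P = {1,4}:  v_{1} + v_{4} = v_{3} ; sig = (2;(1))
  P = {3,4}:  v_{3} + v_{4} = v_{10} ; sig = (2;(1))
  P = {6,9}:  v_{6} + v_{9} = v_{2} + v_{3} + v_{8} ; sig = (2;(1,1,1))
  P = {4,6}:  v_{4} + v_{6} = v_{2} + v_{5} + v_{8} + 2·v_{10} ; sig = (2;(1,1,1,2))
  P = {1,6}:  v_{1} + v_{6} = v_{2} + 3·v_{3} + v_{5} + v_{8} ; sig = (2;(1,1,1,3))
  P = {0,6}:  v_{0} + v_{6} = 2·v_{2} + v_{5} + v_{8} ; sig = (2;(1,1,2))
  P = {6,7}:  v_{6} + v_{7} = 3·v_{3} + v_{5} + v_{10} ; sig = (2;(1,1,3))
  P = {2,4}:  v_{2} + v_{4} = v_{0} + 2·v_{10} ; sig = (2;(1,2))
  P = {1,2}:  v_{1} + v_{2} = v_{0} + 3·v_{3} ; sig = (2;(1,3))
  P = {1,10}:  v_{1} + v_{10} = 2·v_{3} ; sig = (2;(2))
  P = {5,9,10}:  v_{5} + v_{9} + v_{10} = 0 ; sig = (3;())
  P = {0,3,10}:  v_{0} + v_{3} + v_{10} = v_{2} ; sig = (3;(1))
  P = {2,5,9}:  v_{2} + v_{5} + v_{9} = v_{0} + v_{3} ; sig = (3;(1,1))
  P = {3,5,9}:  v_{3} + v_{5} + v_{9} = v_{0} + v_{7} + v_{8} ; sig = (3;(1,1,1))
  P = {2,7,8}:  v_{2} + v_{7} + v_{8} = 2·v_{3} ; sig = (3;(2))
  P = {1,5,9}:  v_{1} + v_{5} + v_{9} = 2·v_{0} + 2·v_{7} + 2·v_{8} ; sig = (3;(2,2,2))
  P = {0,4,7,8}:  v_{0} + v_{4} + v_{7} + v_{8} = 0 ; sig = (4;())
  P = {0,3,7,8}:  v_{0} + v_{3} + v_{7} + v_{8} = v_{1} ; sig = (4;(1))
  P = {0,7,8,10}:  v_{0} + v_{7} + v_{8} + v_{10} = v_{3} ; sig = (4;(1))
  P = {2,3,5,8,10}:  v_{2} + v_{3} + v_{5} + v_{8} + v_{10} = v_{6} ; sig = (5;(1))

so the primitive-relation signature multiset is
    (2;(1))
    (2;(1))
    (2;(1,1,1))
    (2;(1,1,1,2))
    (2;(1,1,1,3))
    (2;(1,1,2))
    (2;(1,1,3))
    (2;(1,2))
    (2;(1,3))
    (2;(2))
    (3;())
    (3;(1))
    (3;(1,1))
    (3;(1,1,1))
    (3;(2))
    (3;(2,2,2))
    (4;())
    (4;(1))
    (4;(1))
    (5;(1))


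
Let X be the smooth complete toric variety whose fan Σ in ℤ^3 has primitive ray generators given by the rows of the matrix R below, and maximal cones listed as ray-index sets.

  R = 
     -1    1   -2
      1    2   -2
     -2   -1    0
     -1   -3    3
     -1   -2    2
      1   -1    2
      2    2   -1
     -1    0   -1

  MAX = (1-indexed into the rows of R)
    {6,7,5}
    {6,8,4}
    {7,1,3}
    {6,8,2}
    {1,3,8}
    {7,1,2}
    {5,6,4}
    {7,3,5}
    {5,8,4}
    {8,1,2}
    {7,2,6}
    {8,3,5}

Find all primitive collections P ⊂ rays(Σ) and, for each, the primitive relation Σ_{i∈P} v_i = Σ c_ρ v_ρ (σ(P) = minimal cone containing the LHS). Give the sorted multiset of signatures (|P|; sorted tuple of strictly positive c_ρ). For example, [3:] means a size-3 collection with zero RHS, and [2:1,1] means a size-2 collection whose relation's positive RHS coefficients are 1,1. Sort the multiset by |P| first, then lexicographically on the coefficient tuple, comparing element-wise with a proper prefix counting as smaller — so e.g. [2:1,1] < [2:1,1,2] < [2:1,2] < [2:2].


|primitive collections| = 11. Relations:

  P = {1,6}:  v_{1} + v_{6} = 0 — sig = [2:]
  P = {2,5}:  v_{2} + v_{5} = 0 — sig = [2:]
  P = {1,5}:  v_{1} + v_{5} = v_{3} — sig = [2:1]
  P = {2,3}:  v_{2} + v_{3} = v_{1} — sig = [2:1]
  P = {3,6}:  v_{3} + v_{6} = v_{5} — sig = [2:1]
  P = {4,7}:  v_{4} + v_{7} = v_{6} — sig = [2:1]
  P = {7,8}:  v_{7} + v_{8} = v_{2} — sig = [2:1]
  P = {1,4}:  v_{1} + v_{4} = v_{5} + v_{8} — sig = [2:1,1]
  P = {2,4}:  v_{2} + v_{4} = v_{6} + v_{8} — sig = [2:1,1]
  P = {3,4}:  v_{3} + v_{4} = 2·v_{5} + v_{8} — sig = [2:1,2]
  P = {5,6,8}:  v_{5} + v_{6} + v_{8} = v_{4} — sig = [3:1]

Hence PRS(X_Σ) =
{ [2:] ×2,  [2:1] ×5,  [2:1,1] ×2,  [2:1,2],  [3:1] }


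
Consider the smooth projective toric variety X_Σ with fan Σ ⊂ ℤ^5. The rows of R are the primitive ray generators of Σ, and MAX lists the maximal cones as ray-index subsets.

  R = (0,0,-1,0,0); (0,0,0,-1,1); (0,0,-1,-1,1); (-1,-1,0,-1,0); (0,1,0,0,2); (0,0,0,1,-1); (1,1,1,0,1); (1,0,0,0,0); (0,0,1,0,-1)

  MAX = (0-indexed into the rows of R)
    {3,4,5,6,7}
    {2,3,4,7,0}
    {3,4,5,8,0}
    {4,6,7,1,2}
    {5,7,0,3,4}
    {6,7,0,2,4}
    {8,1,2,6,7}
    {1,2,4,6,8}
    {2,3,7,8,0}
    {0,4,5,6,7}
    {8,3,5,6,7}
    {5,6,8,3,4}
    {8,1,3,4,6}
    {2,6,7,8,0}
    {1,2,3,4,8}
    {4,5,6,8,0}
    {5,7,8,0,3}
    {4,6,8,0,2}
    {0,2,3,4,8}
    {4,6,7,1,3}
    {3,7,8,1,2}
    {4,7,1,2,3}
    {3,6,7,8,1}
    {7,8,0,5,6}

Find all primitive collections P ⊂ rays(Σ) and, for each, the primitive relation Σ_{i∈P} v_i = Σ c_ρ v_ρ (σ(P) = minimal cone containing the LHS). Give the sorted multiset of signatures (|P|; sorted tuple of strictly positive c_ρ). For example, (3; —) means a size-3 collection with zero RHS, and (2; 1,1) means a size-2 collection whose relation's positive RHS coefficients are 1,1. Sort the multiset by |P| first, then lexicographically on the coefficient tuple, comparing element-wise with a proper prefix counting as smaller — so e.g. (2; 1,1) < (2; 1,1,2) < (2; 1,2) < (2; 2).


Δ(Σ) — 9 vertices, 6 min non-faces:

  {1,5}:  v_{1} + v_{5} = 0  ⟹  sig = (2; —)
  {0,1}:  v_{0} + v_{1} = v_{2}  ⟹  sig = (2; 1)
  {2,5}:  v_{2} + v_{5} = v_{0}  ⟹  sig = (2; 1)
  {0,3,6}:  v_{0} + v_{3} + v_{6} = v_{1}  ⟹  sig = (3; 1)
  {4,7,8}:  v_{4} + v_{7} + v_{8} = v_{6}  ⟹  sig = (3; 1)
  {2,3,6}:  v_{2} + v_{3} + v_{6} = 2·v_{1}  ⟹  sig = (3; 2)

Hence PRS(X_Σ) =
    |P|=2: 3 collections, coeffs (), (1), (1)
    |P|=3: 3 collections, coeffs (1), (1), (2)


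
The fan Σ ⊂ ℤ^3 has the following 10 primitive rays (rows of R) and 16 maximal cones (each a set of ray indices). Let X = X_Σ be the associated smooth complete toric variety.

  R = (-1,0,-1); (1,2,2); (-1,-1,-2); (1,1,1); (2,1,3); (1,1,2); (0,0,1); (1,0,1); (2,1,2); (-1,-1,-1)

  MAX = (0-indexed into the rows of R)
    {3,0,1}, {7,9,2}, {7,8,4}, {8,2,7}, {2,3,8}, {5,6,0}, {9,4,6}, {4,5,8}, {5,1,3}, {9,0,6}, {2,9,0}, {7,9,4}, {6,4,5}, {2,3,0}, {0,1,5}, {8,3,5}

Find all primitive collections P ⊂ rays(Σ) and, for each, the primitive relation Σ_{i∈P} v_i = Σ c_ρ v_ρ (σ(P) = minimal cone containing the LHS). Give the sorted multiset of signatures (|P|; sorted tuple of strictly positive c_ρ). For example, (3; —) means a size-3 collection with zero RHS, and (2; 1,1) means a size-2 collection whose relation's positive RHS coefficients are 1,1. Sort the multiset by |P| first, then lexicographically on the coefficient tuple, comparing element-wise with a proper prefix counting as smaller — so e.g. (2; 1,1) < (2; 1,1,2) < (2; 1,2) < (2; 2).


Primitive collections (22):

  {0,7}:  v_{0} + v_{7} = 0  ⟹  sig = (2; —)
  {2,5}:  v_{2} + v_{5} = 0  ⟹  sig = (2; —)
  {3,9}:  v_{3} + v_{9} = 0  ⟹  sig = (2; —)
  {0,4}:  v_{0} + v_{4} = v_{5}  ⟹  sig = (2; 1)
  {0,8}:  v_{0} + v_{8} = v_{3}  ⟹  sig = (2; 1)
  {2,4}:  v_{2} + v_{4} = v_{7}  ⟹  sig = (2; 1)
  {2,6}:  v_{2} + v_{6} = v_{9}  ⟹  sig = (2; 1)
  {3,6}:  v_{3} + v_{6} = v_{5}  ⟹  sig = (2; 1)
  {3,7}:  v_{3} + v_{7} = v_{8}  ⟹  sig = (2; 1)
  {5,7}:  v_{5} + v_{7} = v_{4}  ⟹  sig = (2; 1)
  {5,9}:  v_{5} + v_{9} = v_{6}  ⟹  sig = (2; 1)
  {6,8}:  v_{6} + v_{8} = v_{4}  ⟹  sig = (2; 1)
  {8,9}:  v_{8} + v_{9} = v_{7}  ⟹  sig = (2; 1)
  {1,2}:  v_{1} + v_{2} = v_{0} + v_{3}  ⟹  sig = (2; 1,1)
  {1,7}:  v_{1} + v_{7} = v_{3} + v_{5}  ⟹  sig = (2; 1,1)
  {1,9}:  v_{1} + v_{9} = v_{0} + v_{5}  ⟹  sig = (2; 1,1)
  {3,4}:  v_{3} + v_{4} = v_{5} + v_{8}  ⟹  sig = (2; 1,1)
  {6,7}:  v_{6} + v_{7} = v_{4} + v_{9}  ⟹  sig = (2; 1,1)
  {1,4}:  v_{1} + v_{4} = v_{3} + 2·v_{5}  ⟹  sig = (2; 1,2)
  {1,6}:  v_{1} + v_{6} = v_{0} + 2·v_{5}  ⟹  sig = (2; 1,2)
  {1,8}:  v_{1} + v_{8} = 2·v_{3} + v_{5}  ⟹  sig = (2; 1,2)
  {0,3,5}:  v_{0} + v_{3} + v_{5} = v_{1}  ⟹  sig = (3; 1)

Hence PRS(X_Σ) =
    (2; —)
    (2; —)
    (2; —)
    (2; 1)
    (2; 1)
    (2; 1)
    (2; 1)
    (2; 1)
    (2; 1)
    (2; 1)
    (2; 1)
    (2; 1)
    (2; 1)
    (2; 1,1)
    (2; 1,1)
    (2; 1,1)
    (2; 1,1)
    (2; 1,1)
    (2; 1,2)
    (2; 1,2)
    (2; 1,2)
    (3; 1)


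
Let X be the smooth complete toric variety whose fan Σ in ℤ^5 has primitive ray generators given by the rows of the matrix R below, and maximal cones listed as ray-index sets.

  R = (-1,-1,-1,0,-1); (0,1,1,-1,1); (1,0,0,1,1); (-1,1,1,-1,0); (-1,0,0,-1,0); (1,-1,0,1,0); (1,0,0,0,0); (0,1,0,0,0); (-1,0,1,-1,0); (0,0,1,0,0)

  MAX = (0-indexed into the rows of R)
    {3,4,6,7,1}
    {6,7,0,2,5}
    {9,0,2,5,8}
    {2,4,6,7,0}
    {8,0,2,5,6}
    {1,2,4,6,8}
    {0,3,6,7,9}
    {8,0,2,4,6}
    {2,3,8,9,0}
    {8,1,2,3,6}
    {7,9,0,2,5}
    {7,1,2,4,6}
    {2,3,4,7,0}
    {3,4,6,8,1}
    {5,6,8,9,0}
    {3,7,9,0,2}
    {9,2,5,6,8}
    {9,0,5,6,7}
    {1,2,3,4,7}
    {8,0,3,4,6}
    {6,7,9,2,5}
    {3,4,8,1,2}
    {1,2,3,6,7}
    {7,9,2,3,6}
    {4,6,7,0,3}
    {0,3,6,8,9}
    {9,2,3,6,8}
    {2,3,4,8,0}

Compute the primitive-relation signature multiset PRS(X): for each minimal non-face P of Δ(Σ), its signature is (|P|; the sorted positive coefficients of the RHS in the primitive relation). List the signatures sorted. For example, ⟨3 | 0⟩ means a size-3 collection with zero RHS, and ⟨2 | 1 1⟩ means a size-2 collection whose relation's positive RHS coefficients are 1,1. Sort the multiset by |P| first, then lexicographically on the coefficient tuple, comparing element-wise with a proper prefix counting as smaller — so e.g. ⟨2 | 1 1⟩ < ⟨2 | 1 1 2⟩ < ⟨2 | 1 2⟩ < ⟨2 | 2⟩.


|primitive collections| = 10. Relations:

  {0,1}:  v_{0} + v_{1} = v_{4}  ⟹  sig = ⟨2 | 1⟩
  {3,5}:  v_{3} + v_{5} = v_{9}  ⟹  sig = ⟨2 | 1⟩
  {4,9}:  v_{4} + v_{9} = v_{8}  ⟹  sig = ⟨2 | 1⟩
  {7,8}:  v_{7} + v_{8} = v_{3}  ⟹  sig = ⟨2 | 1⟩
  {1,5}:  v_{1} + v_{5} = v_{2} + v_{6} + v_{8}  ⟹  sig = ⟨2 | 1 1 1⟩
  {1,9}:  v_{1} + v_{9} = v_{2} + v_{3} + v_{6} + v_{8}  ⟹  sig = ⟨2 | 1 1 1 1⟩
  {4,5}:  v_{4} + v_{5} = v_{0} + v_{2} + v_{6} + v_{8}  ⟹  sig = ⟨2 | 1 1 1 1⟩
  {0,2,3,6}:  v_{0} + v_{2} + v_{3} + v_{6} = 0  ⟹  sig = ⟨4 | 0⟩
  {0,2,6,9}:  v_{0} + v_{2} + v_{6} + v_{9} = v_{5}  ⟹  sig = ⟨4 | 1⟩
  {2,3,4,6}:  v_{2} + v_{3} + v_{4} + v_{6} = v_{1}  ⟹  sig = ⟨4 | 1⟩

Sorted signature multiset PRS(X):
[⟨2 | 1⟩, ⟨2 | 1⟩, ⟨2 | 1⟩, ⟨2 | 1⟩, ⟨2 | 1 1 1⟩, ⟨2 | 1 1 1 1⟩, ⟨2 | 1 1 1 1⟩, ⟨4 | 0⟩, ⟨4 | 1⟩, ⟨4 | 1⟩]


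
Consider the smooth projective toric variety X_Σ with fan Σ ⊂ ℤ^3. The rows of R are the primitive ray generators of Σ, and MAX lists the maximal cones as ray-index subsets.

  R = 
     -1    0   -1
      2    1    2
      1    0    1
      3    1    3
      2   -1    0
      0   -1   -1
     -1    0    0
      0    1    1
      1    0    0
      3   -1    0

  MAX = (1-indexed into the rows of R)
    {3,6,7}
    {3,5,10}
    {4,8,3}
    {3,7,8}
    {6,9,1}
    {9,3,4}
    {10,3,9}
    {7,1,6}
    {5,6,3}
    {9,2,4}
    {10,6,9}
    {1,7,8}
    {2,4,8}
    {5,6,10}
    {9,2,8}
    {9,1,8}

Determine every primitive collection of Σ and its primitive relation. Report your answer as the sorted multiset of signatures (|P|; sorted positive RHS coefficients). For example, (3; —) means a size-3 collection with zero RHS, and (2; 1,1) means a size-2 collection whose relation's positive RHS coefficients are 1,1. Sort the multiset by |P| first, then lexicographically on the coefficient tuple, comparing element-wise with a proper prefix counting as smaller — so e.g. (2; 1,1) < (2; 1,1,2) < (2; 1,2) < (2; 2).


Δ(Σ) — 10 vertices, 25 min non-faces:

  {1,3}:  v_{1} + v_{3} = 0  →  sig = (2; —)
  {6,8}:  v_{6} + v_{8} = 0  →  sig = (2; —)
  {7,9}:  v_{7} + v_{9} = 0  →  sig = (2; —)
  {1,4}:  v_{1} + v_{4} = v_{2}  →  sig = (2; 1)
  {2,3}:  v_{2} + v_{3} = v_{4}  →  sig = (2; 1)
  {5,9}:  v_{5} + v_{9} = v_{10}  →  sig = (2; 1)
  {7,10}:  v_{7} + v_{10} = v_{5}  →  sig = (2; 1)
  {1,2}:  v_{1} + v_{2} = v_{8} + v_{9}  →  sig = (2; 1,1)
  {1,5}:  v_{1} + v_{5} = v_{6} + v_{9}  →  sig = (2; 1,1)
  {2,6}:  v_{2} + v_{6} = v_{3} + v_{9}  →  sig = (2; 1,1)
  {2,7}:  v_{2} + v_{7} = v_{3} + v_{8}  →  sig = (2; 1,1)
  {5,7}:  v_{5} + v_{7} = v_{3} + v_{6}  →  sig = (2; 1,1)
  {5,8}:  v_{5} + v_{8} = v_{3} + v_{9}  →  sig = (2; 1,1)
  {1,10}:  v_{1} + v_{10} = v_{6} + 2·v_{9}  →  sig = (2; 1,2)
  {4,6}:  v_{4} + v_{6} = 2·v_{3} + v_{9}  →  sig = (2; 1,2)
  {4,7}:  v_{4} + v_{7} = 2·v_{3} + v_{8}  →  sig = (2; 1,2)
  {8,10}:  v_{8} + v_{10} = v_{3} + 2·v_{9}  →  sig = (2; 1,2)
  {2,5}:  v_{2} + v_{5} = 2·v_{3} + 2·v_{9}  →  sig = (2; 2,2)
  {2,10}:  v_{2} + v_{10} = 2·v_{3} + 3·v_{9}  →  sig = (2; 2,3)
  {4,5}:  v_{4} + v_{5} = 3·v_{3} + 2·v_{9}  →  sig = (2; 2,3)
  {4,10}:  v_{4} + v_{10} = 3·v_{3} + 3·v_{9}  →  sig = (2; 3,3)
  {3,6,9}:  v_{3} + v_{6} + v_{9} = v_{5}  →  sig = (3; 1)
  {3,8,9}:  v_{3} + v_{8} + v_{9} = v_{2}  →  sig = (3; 1)
  {3,6,10}:  v_{3} + v_{6} + v_{10} = 2·v_{5}  →  sig = (3; 2)
  {4,8,9}:  v_{4} + v_{8} + v_{9} = 2·v_{2}  →  sig = (3; 2)

so the primitive-relation signature multiset is
[(2; —), (2; —), (2; —), (2; 1), (2; 1), (2; 1), (2; 1), (2; 1,1), (2; 1,1), (2; 1,1), (2; 1,1), (2; 1,1), (2; 1,1), (2; 1,2), (2; 1,2), (2; 1,2), (2; 1,2), (2; 2,2), (2; 2,3), (2; 2,3), (2; 3,3), (3; 1), (3; 1), (3; 2), (3; 2)]


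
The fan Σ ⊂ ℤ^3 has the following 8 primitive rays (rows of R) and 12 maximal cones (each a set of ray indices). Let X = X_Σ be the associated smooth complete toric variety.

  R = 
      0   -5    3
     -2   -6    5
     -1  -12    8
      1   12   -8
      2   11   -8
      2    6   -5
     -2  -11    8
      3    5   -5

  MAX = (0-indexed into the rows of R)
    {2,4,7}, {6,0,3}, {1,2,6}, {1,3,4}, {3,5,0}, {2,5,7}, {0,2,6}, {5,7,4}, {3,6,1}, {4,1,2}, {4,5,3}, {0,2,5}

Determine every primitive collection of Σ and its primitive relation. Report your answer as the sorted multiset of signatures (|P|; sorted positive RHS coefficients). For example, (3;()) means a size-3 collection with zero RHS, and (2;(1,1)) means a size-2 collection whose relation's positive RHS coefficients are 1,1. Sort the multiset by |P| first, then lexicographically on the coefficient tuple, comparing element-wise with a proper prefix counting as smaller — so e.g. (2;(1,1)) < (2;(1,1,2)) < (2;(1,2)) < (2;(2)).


11 collections generate NE(X_Σ); each relation:

  P = {1,5}:  v_{1} + v_{5} = 0  ⟹  sig = (2;())
  P = {2,3}:  v_{2} + v_{3} = 0  ⟹  sig = (2;())
  P = {4,6}:  v_{4} + v_{6} = 0  ⟹  sig = (2;())
  P = {0,1}:  v_{0} + v_{1} = v_{6}  ⟹  sig = (2;(1))
  P = {0,4}:  v_{0} + v_{4} = v_{5}  ⟹  sig = (2;(1))
  P = {5,6}:  v_{5} + v_{6} = v_{0}  ⟹  sig = (2;(1))
  P = {1,7}:  v_{1} + v_{7} = v_{2} + v_{4}  ⟹  sig = (2;(1,1))
  P = {3,7}:  v_{3} + v_{7} = v_{4} + v_{5}  ⟹  sig = (2;(1,1))
  P = {6,7}:  v_{6} + v_{7} = v_{2} + v_{5}  ⟹  sig = (2;(1,1))
  P = {0,7}:  v_{0} + v_{7} = v_{2} + 2·v_{5}  ⟹  sig = (2;(1,2))
  P = {2,4,5}:  v_{2} + v_{4} + v_{5} = v_{7}  ⟹  sig = (3;(1))

Signatures (|P|; sorted positive RHS coefficients), sorted:
{ (2;()) ×3,  (2;(1)) ×3,  (2;(1,1)) ×3,  (2;(1,2)),  (3;(1)) }


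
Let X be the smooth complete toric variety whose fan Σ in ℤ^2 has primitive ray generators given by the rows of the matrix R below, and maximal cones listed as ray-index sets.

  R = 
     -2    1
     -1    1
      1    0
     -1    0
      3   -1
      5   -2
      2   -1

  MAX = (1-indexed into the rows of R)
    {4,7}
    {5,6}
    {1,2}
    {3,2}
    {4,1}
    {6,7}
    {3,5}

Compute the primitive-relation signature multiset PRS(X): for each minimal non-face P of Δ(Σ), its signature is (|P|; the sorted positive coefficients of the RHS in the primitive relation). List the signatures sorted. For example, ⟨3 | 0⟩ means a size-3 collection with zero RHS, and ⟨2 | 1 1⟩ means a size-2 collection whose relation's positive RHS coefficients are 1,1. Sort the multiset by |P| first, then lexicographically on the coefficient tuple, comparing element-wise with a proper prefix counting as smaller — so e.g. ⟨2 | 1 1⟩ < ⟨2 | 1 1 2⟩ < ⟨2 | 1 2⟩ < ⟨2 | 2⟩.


14 collections generate NE(X_Σ); each relation:

  P = {1,7}:  v_{1} + v_{7} = 0  so sig = ⟨2 | 0⟩
  P = {3,4}:  v_{3} + v_{4} = 0  so sig = ⟨2 | 0⟩
  P = {1,3}:  v_{1} + v_{3} = v_{2}  so sig = ⟨2 | 1⟩
  P = {1,5}:  v_{1} + v_{5} = v_{3}  so sig = ⟨2 | 1⟩
  P = {1,6}:  v_{1} + v_{6} = v_{5}  so sig = ⟨2 | 1⟩
  P = {2,4}:  v_{2} + v_{4} = v_{1}  so sig = ⟨2 | 1⟩
  P = {2,7}:  v_{2} + v_{7} = v_{3}  so sig = ⟨2 | 1⟩
  P = {3,7}:  v_{3} + v_{7} = v_{5}  so sig = ⟨2 | 1⟩
  P = {4,5}:  v_{4} + v_{5} = v_{7}  so sig = ⟨2 | 1⟩
  P = {5,7}:  v_{5} + v_{7} = v_{6}  so sig = ⟨2 | 1⟩
  P = {2,6}:  v_{2} + v_{6} = v_{3} + v_{5}  so sig = ⟨2 | 1 1⟩
  P = {2,5}:  v_{2} + v_{5} = 2·v_{3}  so sig = ⟨2 | 2⟩
  P = {3,6}:  v_{3} + v_{6} = 2·v_{5}  so sig = ⟨2 | 2⟩
  P = {4,6}:  v_{4} + v_{6} = 2·v_{7}  so sig = ⟨2 | 2⟩

so the primitive-relation signature multiset is
{ ⟨2 | 0⟩ ×2,  ⟨2 | 1⟩ ×8,  ⟨2 | 1 1⟩,  ⟨2 | 2⟩ ×3 }


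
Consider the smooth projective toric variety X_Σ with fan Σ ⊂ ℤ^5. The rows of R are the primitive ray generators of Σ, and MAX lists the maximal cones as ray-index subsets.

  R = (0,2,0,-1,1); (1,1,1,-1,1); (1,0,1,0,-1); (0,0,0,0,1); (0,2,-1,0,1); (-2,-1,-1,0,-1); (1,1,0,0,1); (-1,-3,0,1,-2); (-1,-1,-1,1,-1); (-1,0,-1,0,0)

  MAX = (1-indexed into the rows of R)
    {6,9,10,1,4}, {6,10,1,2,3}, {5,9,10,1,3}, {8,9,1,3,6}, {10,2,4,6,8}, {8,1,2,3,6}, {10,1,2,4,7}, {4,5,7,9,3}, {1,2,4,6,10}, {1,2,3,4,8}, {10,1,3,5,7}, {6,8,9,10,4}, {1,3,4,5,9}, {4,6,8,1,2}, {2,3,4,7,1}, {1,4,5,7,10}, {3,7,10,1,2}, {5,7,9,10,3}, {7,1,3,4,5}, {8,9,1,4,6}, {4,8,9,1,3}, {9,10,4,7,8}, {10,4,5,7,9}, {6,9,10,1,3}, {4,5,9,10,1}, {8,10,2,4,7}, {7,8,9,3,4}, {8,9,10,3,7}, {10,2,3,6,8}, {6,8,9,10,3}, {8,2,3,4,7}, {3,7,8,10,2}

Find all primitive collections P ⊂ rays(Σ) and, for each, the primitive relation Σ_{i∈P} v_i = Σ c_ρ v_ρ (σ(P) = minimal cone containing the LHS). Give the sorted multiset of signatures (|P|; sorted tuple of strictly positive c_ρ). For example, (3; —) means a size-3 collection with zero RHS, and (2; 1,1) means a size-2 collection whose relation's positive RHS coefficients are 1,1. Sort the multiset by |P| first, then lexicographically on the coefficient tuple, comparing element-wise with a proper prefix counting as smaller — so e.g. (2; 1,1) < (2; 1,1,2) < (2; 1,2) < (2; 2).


Primitive collections (10):

  • {2,9}:  v_{2} + v_{9} = 0  →  sig = (2; —)
  • {5,8}:  v_{5} + v_{8} = v_{9}  →  sig = (2; 1)
  • {6,7}:  v_{6} + v_{7} = v_{10}  →  sig = (2; 1)
  • {2,5}:  v_{2} + v_{5} = v_{1} + v_{7}  →  sig = (2; 1,1)
  • {5,6}:  v_{5} + v_{6} = v_{1} + v_{9} + v_{10}  →  sig = (2; 1,1,1)
  • {1,7,8}:  v_{1} + v_{7} + v_{8} = 0  →  sig = (3; —)
  • {3,4,10}:  v_{3} + v_{4} + v_{10} = 0  →  sig = (3; —)
  • {1,7,9}:  v_{1} + v_{7} + v_{9} = v_{5}  →  sig = (3; 1)
  • {1,8,10}:  v_{1} + v_{8} + v_{10} = v_{6}  →  sig = (3; 1)
  • {3,4,6}:  v_{3} + v_{4} + v_{6} = v_{1} + v_{8}  →  sig = (3; 1,1)

Signatures (|P|; sorted positive RHS coefficients), sorted:
    |P|=2: 5 collections, coeffs (), (1), (1), (1,1), (1,1,1)
    |P|=3: 5 collections, coeffs (), (), (1), (1), (1,1)


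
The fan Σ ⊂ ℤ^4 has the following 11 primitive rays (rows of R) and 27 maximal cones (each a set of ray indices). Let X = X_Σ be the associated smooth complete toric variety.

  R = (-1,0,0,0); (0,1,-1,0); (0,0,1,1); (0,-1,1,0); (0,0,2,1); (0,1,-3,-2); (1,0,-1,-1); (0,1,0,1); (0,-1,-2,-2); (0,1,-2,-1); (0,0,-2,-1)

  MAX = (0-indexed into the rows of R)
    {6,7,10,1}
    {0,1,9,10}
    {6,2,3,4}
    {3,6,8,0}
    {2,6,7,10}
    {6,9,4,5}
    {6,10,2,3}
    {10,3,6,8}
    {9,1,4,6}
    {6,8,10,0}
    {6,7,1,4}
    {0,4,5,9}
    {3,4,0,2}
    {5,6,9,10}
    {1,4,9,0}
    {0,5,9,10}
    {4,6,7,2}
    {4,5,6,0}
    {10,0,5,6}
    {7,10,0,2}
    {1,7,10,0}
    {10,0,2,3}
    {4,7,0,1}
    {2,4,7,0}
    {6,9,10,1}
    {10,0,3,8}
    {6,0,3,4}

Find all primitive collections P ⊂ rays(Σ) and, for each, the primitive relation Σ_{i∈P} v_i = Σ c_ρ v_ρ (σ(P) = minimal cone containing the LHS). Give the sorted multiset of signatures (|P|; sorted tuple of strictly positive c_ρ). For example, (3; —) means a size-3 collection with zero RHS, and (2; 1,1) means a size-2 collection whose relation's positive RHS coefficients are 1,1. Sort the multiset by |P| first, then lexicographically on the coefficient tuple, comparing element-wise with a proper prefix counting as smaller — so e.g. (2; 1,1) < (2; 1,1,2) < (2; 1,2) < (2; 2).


The 22 primitive collections of Σ (r=11, n=4):

  {1,3}:  v_{1} + v_{3} = 0 ; sig = (2; —)
  {4,10}:  v_{4} + v_{10} = 0 ; sig = (2; —)
  {1,2}:  v_{1} + v_{2} = v_{7} ; sig = (2; 1)
  {2,5}:  v_{2} + v_{5} = v_{9} ; sig = (2; 1)
  {2,9}:  v_{2} + v_{9} = v_{1} ; sig = (2; 1)
  {3,7}:  v_{3} + v_{7} = v_{2} ; sig = (2; 1)
  {7,8}:  v_{7} + v_{8} = v_{10} ; sig = (2; 1)
  {2,8}:  v_{2} + v_{8} = v_{3} + v_{10} ; sig = (2; 1,1)
  {3,9}:  v_{3} + v_{9} = v_{0} + v_{6} ; sig = (2; 1,1)
  {5,7}:  v_{5} + v_{7} = v_{1} + v_{9} ; sig = (2; 1,1)
  {1,8}:  v_{1} + v_{8} = v_{0} + v_{6} + v_{10} ; sig = (2; 1,1,1)
  {4,8}:  v_{4} + v_{8} = v_{0} + v_{3} + v_{6} ; sig = (2; 1,1,1)
  {8,9}:  v_{8} + v_{9} = 2·v_{0} + 2·v_{6} + v_{10} ; sig = (2; 1,2,2)
  {5,8}:  v_{5} + v_{8} = 3·v_{0} + 3·v_{6} + v_{10} ; sig = (2; 1,3,3)
  {1,5}:  v_{1} + v_{5} = 2·v_{9} ; sig = (2; 2)
  {7,9}:  v_{7} + v_{9} = 2·v_{1} ; sig = (2; 2)
  {3,5}:  v_{3} + v_{5} = 2·v_{0} + 2·v_{6} ; sig = (2; 2,2)
  {0,2,6}:  v_{0} + v_{2} + v_{6} = 0 ; sig = (3; —)
  {0,1,6}:  v_{0} + v_{1} + v_{6} = v_{9} ; sig = (3; 1)
  {0,6,7}:  v_{0} + v_{6} + v_{7} = v_{1} ; sig = (3; 1)
  {0,6,9}:  v_{0} + v_{6} + v_{9} = v_{5} ; sig = (3; 1)
  {0,3,6,10}:  v_{0} + v_{3} + v_{6} + v_{10} = v_{8} ; sig = (4; 1)

Signatures (|P|; sorted positive RHS coefficients), sorted:
    (2; —)
    (2; —)
    (2; 1)
    (2; 1)
    (2; 1)
    (2; 1)
    (2; 1)
    (2; 1,1)
    (2; 1,1)
    (2; 1,1)
    (2; 1,1,1)
    (2; 1,1,1)
    (2; 1,2,2)
    (2; 1,3,3)
    (2; 2)
    (2; 2)
    (2; 2,2)
    (3; —)
    (3; 1)
    (3; 1)
    (3; 1)
    (4; 1)


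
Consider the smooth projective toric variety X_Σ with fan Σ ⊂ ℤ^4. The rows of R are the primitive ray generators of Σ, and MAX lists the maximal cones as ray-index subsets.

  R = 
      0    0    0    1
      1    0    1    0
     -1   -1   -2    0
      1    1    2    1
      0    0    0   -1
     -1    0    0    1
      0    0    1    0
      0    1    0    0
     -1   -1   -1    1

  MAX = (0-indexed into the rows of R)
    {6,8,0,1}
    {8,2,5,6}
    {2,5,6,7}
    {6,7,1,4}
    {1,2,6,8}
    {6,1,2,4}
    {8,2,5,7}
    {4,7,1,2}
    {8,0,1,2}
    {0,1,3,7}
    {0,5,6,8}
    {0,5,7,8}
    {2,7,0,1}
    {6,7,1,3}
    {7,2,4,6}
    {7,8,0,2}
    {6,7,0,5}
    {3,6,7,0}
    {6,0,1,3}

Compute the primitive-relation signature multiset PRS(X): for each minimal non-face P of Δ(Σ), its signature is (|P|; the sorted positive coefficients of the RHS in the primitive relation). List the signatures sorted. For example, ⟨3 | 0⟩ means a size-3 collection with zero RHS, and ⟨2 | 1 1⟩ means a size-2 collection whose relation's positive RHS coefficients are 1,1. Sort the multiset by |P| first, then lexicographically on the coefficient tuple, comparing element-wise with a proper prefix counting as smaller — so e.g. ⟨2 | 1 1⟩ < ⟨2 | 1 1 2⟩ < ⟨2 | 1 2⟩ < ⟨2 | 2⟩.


14 collections generate NE(X_Σ); each relation:

  {0,4}:  v_{0} + v_{4} = 0 ; sig = ⟨2 | 0⟩
  {2,3}:  v_{2} + v_{3} = v_{0} ; sig = ⟨2 | 1⟩
  {1,5}:  v_{1} + v_{5} = v_{0} + v_{6} ; sig = ⟨2 | 1 1⟩
  {4,8}:  v_{4} + v_{8} = v_{2} + v_{6} ; sig = ⟨2 | 1 1⟩
  {3,4}:  v_{3} + v_{4} = v_{1} + v_{6} + v_{7} ; sig = ⟨2 | 1 1 1⟩
  {4,5}:  v_{4} + v_{5} = v_{2} + 2·v_{6} + v_{7} ; sig = ⟨2 | 1 1 2⟩
  {3,8}:  v_{3} + v_{8} = 2·v_{0} + v_{6} ; sig = ⟨2 | 1 2⟩
  {3,5}:  v_{3} + v_{5} = 2·v_{0} + 2·v_{6} + v_{7} ; sig = ⟨2 | 1 2 2⟩
  {0,2,6}:  v_{0} + v_{2} + v_{6} = v_{8} ; sig = ⟨3 | 1⟩
  {1,7,8}:  v_{1} + v_{7} + v_{8} = v_{0} ; sig = ⟨3 | 1⟩
  {6,7,8}:  v_{6} + v_{7} + v_{8} = v_{5} ; sig = ⟨3 | 1⟩
  {0,2,5}:  v_{0} + v_{2} + v_{5} = v_{7} + 2·v_{8} ; sig = ⟨3 | 1 2⟩
  {1,2,6,7}:  v_{1} + v_{2} + v_{6} + v_{7} = 0 ; sig = ⟨4 | 0⟩
  {0,1,6,7}:  v_{0} + v_{1} + v_{6} + v_{7} = v_{3} ; sig = ⟨4 | 1⟩

Signatures (|P|; sorted positive RHS coefficients), sorted:
    ⟨2 | 0⟩
    ⟨2 | 1⟩
    ⟨2 | 1 1⟩
    ⟨2 | 1 1⟩
    ⟨2 | 1 1 1⟩
    ⟨2 | 1 1 2⟩
    ⟨2 | 1 2⟩
    ⟨2 | 1 2 2⟩
    ⟨3 | 1⟩
    ⟨3 | 1⟩
    ⟨3 | 1⟩
    ⟨3 | 1 2⟩
    ⟨4 | 0⟩
    ⟨4 | 1⟩


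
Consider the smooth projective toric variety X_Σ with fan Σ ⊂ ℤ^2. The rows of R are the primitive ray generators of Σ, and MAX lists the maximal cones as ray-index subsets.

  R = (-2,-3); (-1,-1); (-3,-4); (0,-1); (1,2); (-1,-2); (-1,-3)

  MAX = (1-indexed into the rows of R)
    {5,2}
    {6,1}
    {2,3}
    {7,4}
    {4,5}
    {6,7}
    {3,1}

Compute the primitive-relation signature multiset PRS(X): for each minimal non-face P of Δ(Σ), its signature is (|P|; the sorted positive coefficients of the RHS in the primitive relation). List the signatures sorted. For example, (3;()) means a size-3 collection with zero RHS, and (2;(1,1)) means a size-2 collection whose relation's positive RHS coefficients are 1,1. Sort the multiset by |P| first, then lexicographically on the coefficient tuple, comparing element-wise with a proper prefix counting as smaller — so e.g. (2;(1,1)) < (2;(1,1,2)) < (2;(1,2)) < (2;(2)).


14 collections generate NE(X_Σ); each relation:

  P={5,6}:  v_{5} + v_{6} = 0 ; sig = (2;())
  P={1,2}:  v_{1} + v_{2} = v_{3} ; sig = (2;(1))
  P={1,5}:  v_{1} + v_{5} = v_{2} ; sig = (2;(1))
  P={2,4}:  v_{2} + v_{4} = v_{6} ; sig = (2;(1))
  P={2,6}:  v_{2} + v_{6} = v_{1} ; sig = (2;(1))
  P={4,6}:  v_{4} + v_{6} = v_{7} ; sig = (2;(1))
  P={5,7}:  v_{5} + v_{7} = v_{4} ; sig = (2;(1))
  P={3,4}:  v_{3} + v_{4} = v_{1} + v_{6} ; sig = (2;(1,1))
  P={3,7}:  v_{3} + v_{7} = v_{1} + 2·v_{6} ; sig = (2;(1,2))
  P={1,4}:  v_{1} + v_{4} = 2·v_{6} ; sig = (2;(2))
  P={2,7}:  v_{2} + v_{7} = 2·v_{6} ; sig = (2;(2))
  P={3,5}:  v_{3} + v_{5} = 2·v_{2} ; sig = (2;(2))
  P={3,6}:  v_{3} + v_{6} = 2·v_{1} ; sig = (2;(2))
  P={1,7}:  v_{1} + v_{7} = 3·v_{6} ; sig = (2;(3))

so the primitive-relation signature multiset is
    (2;())
    (2;(1))
    (2;(1))
    (2;(1))
    (2;(1))
    (2;(1))
    (2;(1))
    (2;(1,1))
    (2;(1,2))
    (2;(2))
    (2;(2))
    (2;(2))
    (2;(2))
    (2;(3))
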